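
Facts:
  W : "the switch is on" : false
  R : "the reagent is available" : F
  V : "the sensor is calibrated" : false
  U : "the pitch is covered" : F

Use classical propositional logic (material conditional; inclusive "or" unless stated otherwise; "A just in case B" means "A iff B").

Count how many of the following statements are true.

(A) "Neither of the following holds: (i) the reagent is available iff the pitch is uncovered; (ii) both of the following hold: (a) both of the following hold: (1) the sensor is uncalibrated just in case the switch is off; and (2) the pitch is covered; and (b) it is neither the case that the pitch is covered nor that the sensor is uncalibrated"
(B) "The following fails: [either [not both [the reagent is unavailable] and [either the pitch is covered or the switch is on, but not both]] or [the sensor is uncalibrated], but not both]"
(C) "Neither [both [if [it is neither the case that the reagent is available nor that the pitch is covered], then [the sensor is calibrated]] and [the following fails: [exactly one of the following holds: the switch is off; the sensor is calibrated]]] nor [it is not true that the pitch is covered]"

(A): This is (R <-> ~U) nor (((~V <-> ~W) & U) & (U nor ~V)).

~U = ~F = T
R <-> ~U = F <-> T = F
~V = ~F = T
~W = ~F = T
~V <-> ~W = T <-> T = T
(~V <-> ~W) & U = T & F = F
~V = ~F = T
U nor ~V = F nor T = F
((~V <-> ~W) & U) & (U nor ~V) = F & F = F
(R <-> ~U) nor (((~V <-> ~W) & U) & (U nor ~V)) = F nor F = T
Hence (A) is true.

(B): In symbols: ~((~R nand (U xor W)) xor ~V)

~R = ~F = T
U xor W = F xor F = F
~R nand (U xor W) = T nand F = T
~V = ~F = T
(~R nand (U xor W)) xor ~V = T xor T = F
~((~R nand (U xor W)) xor ~V) = ~F = T
So (B) is true.

(C): In symbols: (((R nor U) -> V) & ~(~W xor V)) nor ~U

R nor U = F nor F = T
(R nor U) -> V = T -> F = F
~W = ~F = T
~W xor V = T xor F = T
~(~W xor V) = ~T = F
((R nor U) -> V) & ~(~W xor V) = F & F = F
~U = ~F = T
(((R nor U) -> V) & ~(~W xor V)) nor ~U = F nor T = F
So (C) is false.

True statements: 2 ((A), (B)).

2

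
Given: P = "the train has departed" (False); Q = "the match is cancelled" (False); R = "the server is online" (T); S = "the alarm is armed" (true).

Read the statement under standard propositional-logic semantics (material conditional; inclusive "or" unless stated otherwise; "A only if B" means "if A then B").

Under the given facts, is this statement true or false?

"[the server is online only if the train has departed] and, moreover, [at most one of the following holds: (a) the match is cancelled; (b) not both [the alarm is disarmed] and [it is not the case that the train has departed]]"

False.

In symbols: (R -> P) & (Q nand (~S nand ~P))

R -> P = T -> F = F
~S = ~T = F
~P = ~F = T
~S nand ~P = F nand T = T
Q nand (~S nand ~P) = F nand T = T
(R -> P) & (Q nand (~S nand ~P)) = F & T = F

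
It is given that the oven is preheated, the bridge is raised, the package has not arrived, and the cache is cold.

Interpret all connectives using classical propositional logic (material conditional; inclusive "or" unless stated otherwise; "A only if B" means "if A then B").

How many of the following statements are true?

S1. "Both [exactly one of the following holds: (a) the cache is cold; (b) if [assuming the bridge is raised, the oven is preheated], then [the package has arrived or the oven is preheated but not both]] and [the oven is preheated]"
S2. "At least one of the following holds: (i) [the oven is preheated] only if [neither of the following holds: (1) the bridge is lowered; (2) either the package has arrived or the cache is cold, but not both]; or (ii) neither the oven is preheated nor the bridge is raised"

0

Let U = "the cache is warm" (F), H = "the bridge is raised" (T), V = "the oven is preheated" (T), W = "the package has arrived" (F).

S1: In symbols: (~U xor ((H -> V) -> (W xor V))) & V

~U = ~F = T
H -> V = T -> T = T
W xor V = F xor T = T
(H -> V) -> (W xor V) = T -> T = T
~U xor ((H -> V) -> (W xor V)) = T xor T = F
(~U xor ((H -> V) -> (W xor V))) & V = F & T = F
So S1 is false.

S2: Parsed as (V -> (~H nor (W xor ~U))) | (V nor H)

~H = ~T = F
~U = ~F = T
W xor ~U = F xor T = T
~H nor (W xor ~U) = F nor T = F
V -> (~H nor (W xor ~U)) = T -> F = F
V nor H = T nor T = F
(V -> (~H nor (W xor ~U))) | (V nor H) = F | F = F
Thus S2 is false.

Count: 0.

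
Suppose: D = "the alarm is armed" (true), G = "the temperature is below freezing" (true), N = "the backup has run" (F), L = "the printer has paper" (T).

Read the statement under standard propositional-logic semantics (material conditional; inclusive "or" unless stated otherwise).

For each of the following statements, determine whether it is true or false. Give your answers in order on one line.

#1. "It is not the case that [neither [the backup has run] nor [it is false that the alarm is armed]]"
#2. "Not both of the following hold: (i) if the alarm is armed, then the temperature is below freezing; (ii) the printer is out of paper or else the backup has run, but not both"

#1: This is ¬(N ↓ ¬D).

¬D = ¬T = F
N ↓ ¬D = F ↓ F = T
¬(N ↓ ¬D) = ¬T = F
Thus #1 is false.

#2: In symbols: (D → G) ↑ (¬L ⊕ N)

D → G = T → T = T
¬L = ¬T = F
¬L ⊕ N = F ⊕ F = F
(D → G) ↑ (¬L ⊕ N) = T ↑ F = T
Hence #2 is true.

#1 false / #2 true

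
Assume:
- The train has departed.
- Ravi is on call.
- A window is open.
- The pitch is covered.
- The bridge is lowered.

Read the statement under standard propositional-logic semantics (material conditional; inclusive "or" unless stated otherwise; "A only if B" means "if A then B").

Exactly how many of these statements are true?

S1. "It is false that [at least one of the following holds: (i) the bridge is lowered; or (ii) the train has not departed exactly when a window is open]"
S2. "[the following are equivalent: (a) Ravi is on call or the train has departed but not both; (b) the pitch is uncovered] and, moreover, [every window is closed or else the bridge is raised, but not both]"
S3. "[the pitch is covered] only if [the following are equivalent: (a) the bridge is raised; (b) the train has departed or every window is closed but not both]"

0

Let K = "the bridge is raised" (F), N = "the train has departed" (T), P = "a window is open" (T), V = "Ravi is on call" (T), M = "the pitch is covered" (T).

S1: This is ¬(¬K ∨ (¬N ↔ P)).

¬K = ¬F = T
¬N = ¬T = F
¬N ↔ P = F ↔ T = F
¬K ∨ (¬N ↔ P) = T ∨ F = T
¬(¬K ∨ (¬N ↔ P)) = ¬T = F
So S1 is false.

S2: This is ((V ⊕ N) ↔ ¬M) ∧ (¬P ⊕ K).

V ⊕ N = T ⊕ T = F
¬M = ¬T = F
(V ⊕ N) ↔ ¬M = F ↔ F = T
¬P = ¬T = F
¬P ⊕ K = F ⊕ F = F
((V ⊕ N) ↔ ¬M) ∧ (¬P ⊕ K) = T ∧ F = F
So S2 is false.

S3: This is M → (K ↔ (N ⊕ ¬P)).

¬P = ¬T = F
N ⊕ ¬P = T ⊕ F = T
K ↔ (N ⊕ ¬P) = F ↔ T = F
M → (K ↔ (N ⊕ ¬P)) = T → F = F
Hence S3 is false.

True statements: 0 (none).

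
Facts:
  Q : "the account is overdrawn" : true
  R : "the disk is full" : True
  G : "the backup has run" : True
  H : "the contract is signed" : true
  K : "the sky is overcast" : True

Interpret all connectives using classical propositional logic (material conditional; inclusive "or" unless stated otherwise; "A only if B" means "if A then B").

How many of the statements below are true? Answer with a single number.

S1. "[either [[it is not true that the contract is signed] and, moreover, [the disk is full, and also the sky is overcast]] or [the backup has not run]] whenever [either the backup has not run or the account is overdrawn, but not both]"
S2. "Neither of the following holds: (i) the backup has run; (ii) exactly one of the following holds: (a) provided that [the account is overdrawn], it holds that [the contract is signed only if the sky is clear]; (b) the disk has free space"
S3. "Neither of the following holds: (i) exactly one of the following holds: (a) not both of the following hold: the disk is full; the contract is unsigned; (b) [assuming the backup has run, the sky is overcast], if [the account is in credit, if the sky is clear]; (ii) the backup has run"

0

S1: In symbols: (~G xor Q) -> ((~H & (R & K)) | ~G)

~G = ~T = F
~G xor Q = F xor T = T
~H = ~T = F
R & K = T & T = T
~H & (R & K) = F & T = F
~G = ~T = F
(~H & (R & K)) | ~G = F | F = F
(~G xor Q) -> ((~H & (R & K)) | ~G) = T -> F = F
Hence S1 is false.

S2: Formalization: G nor ((Q -> (H -> ~K)) xor ~R)

~K = ~T = F
H -> ~K = T -> F = F
Q -> (H -> ~K) = T -> F = F
~R = ~T = F
(Q -> (H -> ~K)) xor ~R = F xor F = F
G nor ((Q -> (H -> ~K)) xor ~R) = T nor F = F
Hence S2 is false.

S3: This is ((R nand ~H) xor ((~K -> ~Q) -> (G -> K))) nor G.

~H = ~T = F
R nand ~H = T nand F = T
~K = ~T = F
~Q = ~T = F
~K -> ~Q = F -> F = T
G -> K = T -> T = T
(~K -> ~Q) -> (G -> K) = T -> T = T
(R nand ~H) xor ((~K -> ~Q) -> (G -> K)) = T xor T = F
((R nand ~H) xor ((~K -> ~Q) -> (G -> K))) nor G = F nor T = F
Hence S3 is false.

True statements: 0 (none).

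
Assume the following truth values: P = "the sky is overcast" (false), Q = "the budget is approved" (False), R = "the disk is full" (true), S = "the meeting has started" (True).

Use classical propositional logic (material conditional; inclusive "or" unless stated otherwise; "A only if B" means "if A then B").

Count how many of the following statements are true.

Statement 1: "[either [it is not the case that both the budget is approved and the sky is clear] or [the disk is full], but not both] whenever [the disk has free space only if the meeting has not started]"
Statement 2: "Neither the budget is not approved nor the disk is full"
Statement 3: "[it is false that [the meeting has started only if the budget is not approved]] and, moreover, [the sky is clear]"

Statement 1: In symbols: (not R -> not S) -> ((Q nand not P) xor R)

not R = not True = False
not S = not True = False
not R -> not S = False -> False = True
not P = not False = True
Q nand not P = False nand True = True
(Q nand not P) xor R = True xor True = False
(not R -> not S) -> ((Q nand not P) xor R) = True -> False = False
Hence Statement 1 is false.

Statement 2: This is not Q nor R.

not Q = not False = True
not Q nor R = True nor True = False
Thus Statement 2 is false.

Statement 3: In symbols: not (S -> not Q) and not P

not Q = not False = True
S -> not Q = True -> True = True
not (S -> not Q) = not True = False
not P = not False = True
not (S -> not Q) and not P = False and True = False
Thus Statement 3 is false.

True statements: 0 (none).

0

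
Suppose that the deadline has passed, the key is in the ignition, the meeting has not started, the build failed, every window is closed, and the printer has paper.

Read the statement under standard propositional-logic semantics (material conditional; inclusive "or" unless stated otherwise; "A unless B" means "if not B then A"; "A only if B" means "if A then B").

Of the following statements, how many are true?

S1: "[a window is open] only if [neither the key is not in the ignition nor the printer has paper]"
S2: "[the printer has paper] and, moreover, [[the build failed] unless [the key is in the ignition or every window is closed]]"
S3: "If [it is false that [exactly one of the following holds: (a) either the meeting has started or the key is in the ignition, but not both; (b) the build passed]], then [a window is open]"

3

Let G = "a window is open" (F), L = "the key is in the ignition" (T), V = "the printer has paper" (T), H = "the build passed" (F), Q = "the meeting has started" (F).

S1: Parsed as G → (¬L ↓ V)

¬L = ¬T = F
¬L ↓ V = F ↓ T = F
G → (¬L ↓ V) = F → F = T
Thus S1 is true.

S2: Formalization: V ∧ (¬H ∨ (L ∨ ¬G))

¬H = ¬F = T
¬G = ¬F = T
L ∨ ¬G = T ∨ T = T
¬H ∨ (L ∨ ¬G) = T ∨ T = T
V ∧ (¬H ∨ (L ∨ ¬G)) = T ∧ T = T
So S2 is true.

S3: Parsed as ¬((Q ⊕ L) ⊕ H) → G

Q ⊕ L = F ⊕ T = T
(Q ⊕ L) ⊕ H = T ⊕ F = T
¬((Q ⊕ L) ⊕ H) = ¬T = F
¬((Q ⊕ L) ⊕ H) → G = F → F = T
Thus S3 is true.

True statements: 3 (S1, S2, S3).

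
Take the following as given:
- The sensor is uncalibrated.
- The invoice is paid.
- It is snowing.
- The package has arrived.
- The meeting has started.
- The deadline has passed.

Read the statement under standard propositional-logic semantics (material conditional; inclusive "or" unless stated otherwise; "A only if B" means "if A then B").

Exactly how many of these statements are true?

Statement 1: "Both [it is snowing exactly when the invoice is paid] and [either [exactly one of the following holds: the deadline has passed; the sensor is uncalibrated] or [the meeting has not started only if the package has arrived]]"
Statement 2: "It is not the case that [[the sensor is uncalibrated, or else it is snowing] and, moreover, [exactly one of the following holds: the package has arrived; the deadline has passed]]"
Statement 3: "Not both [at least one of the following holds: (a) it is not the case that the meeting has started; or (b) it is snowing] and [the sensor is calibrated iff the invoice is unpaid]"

Let R = "it is snowing" (T), Q = "the invoice is paid" (T), V = "the deadline has passed" (T), P = "the sensor is calibrated" (F), U = "the meeting has started" (T), S = "the package has arrived" (T).

Statement 1: In symbols: (R ↔ Q) ∧ ((V ⊕ ¬P) ∨ (¬U → S))

R ↔ Q = T ↔ T = T
¬P = ¬F = T
V ⊕ ¬P = T ⊕ T = F
¬U = ¬T = F
¬U → S = F → T = T
(V ⊕ ¬P) ∨ (¬U → S) = F ∨ T = T
(R ↔ Q) ∧ ((V ⊕ ¬P) ∨ (¬U → S)) = T ∧ T = T
Hence Statement 1 is true.

Statement 2: In symbols: ¬((¬P ∨ R) ∧ (S ⊕ V))

¬P = ¬F = T
¬P ∨ R = T ∨ T = T
S ⊕ V = T ⊕ T = F
(¬P ∨ R) ∧ (S ⊕ V) = T ∧ F = F
¬((¬P ∨ R) ∧ (S ⊕ V)) = ¬F = T
Thus Statement 2 is true.

Statement 3: Formalization: (¬U ∨ R) ↑ (P ↔ ¬Q)

¬U = ¬T = F
¬U ∨ R = F ∨ T = T
¬Q = ¬T = F
P ↔ ¬Q = F ↔ F = T
(¬U ∨ R) ↑ (P ↔ ¬Q) = T ↑ T = F
Thus Statement 3 is false.

2 of the 3 statements are true.

2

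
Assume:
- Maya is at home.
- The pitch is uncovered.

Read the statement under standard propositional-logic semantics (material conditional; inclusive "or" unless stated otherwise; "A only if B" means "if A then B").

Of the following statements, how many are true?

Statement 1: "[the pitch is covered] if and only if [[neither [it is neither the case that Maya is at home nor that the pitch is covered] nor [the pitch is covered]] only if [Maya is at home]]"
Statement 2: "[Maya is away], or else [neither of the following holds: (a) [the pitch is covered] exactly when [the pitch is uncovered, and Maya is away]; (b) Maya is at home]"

Let M = "the pitch is covered" (F), U = "Maya is at home" (T).

Statement 1: Parsed as M <-> (((U nor M) nor M) -> U)

U nor M = T nor F = F
(U nor M) nor M = F nor F = T
((U nor M) nor M) -> U = T -> T = T
M <-> (((U nor M) nor M) -> U) = F <-> T = F
Hence Statement 1 is false.

Statement 2: Parsed as ~U | ((M <-> (~M & ~U)) nor U)

~U = ~T = F
~M = ~F = T
~U = ~T = F
~M & ~U = T & F = F
M <-> (~M & ~U) = F <-> F = T
(M <-> (~M & ~U)) nor U = T nor T = F
~U | ((M <-> (~M & ~U)) nor U) = F | F = F
Hence Statement 2 is false.

0 of the 2 statements are true (none).

0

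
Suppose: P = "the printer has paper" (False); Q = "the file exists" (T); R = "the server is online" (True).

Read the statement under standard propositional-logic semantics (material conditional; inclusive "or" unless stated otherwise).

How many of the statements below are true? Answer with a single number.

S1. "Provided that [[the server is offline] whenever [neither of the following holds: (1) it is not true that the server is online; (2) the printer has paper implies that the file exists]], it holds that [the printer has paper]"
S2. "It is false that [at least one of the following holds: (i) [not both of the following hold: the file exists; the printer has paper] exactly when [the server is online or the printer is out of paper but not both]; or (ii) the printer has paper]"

1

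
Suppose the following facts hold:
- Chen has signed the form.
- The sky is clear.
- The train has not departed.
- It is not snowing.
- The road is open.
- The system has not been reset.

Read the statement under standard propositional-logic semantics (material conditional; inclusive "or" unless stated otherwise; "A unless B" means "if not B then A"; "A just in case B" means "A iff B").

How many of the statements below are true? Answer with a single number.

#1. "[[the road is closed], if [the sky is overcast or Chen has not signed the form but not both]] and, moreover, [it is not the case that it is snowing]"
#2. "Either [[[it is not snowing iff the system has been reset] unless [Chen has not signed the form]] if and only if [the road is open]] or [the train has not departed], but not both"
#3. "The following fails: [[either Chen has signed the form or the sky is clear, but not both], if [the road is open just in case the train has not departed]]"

3

Let Q = "the sky is overcast" (F), P = "Chen has signed the form" (T), U = "the road is closed" (F), S = "it is snowing" (F), V = "the system has been reset" (F), R = "the train has departed" (F).

#1: Formalization: ((Q ⊕ ¬P) → U) ∧ ¬S

¬P = ¬T = F
Q ⊕ ¬P = F ⊕ F = F
(Q ⊕ ¬P) → U = F → F = T
¬S = ¬F = T
((Q ⊕ ¬P) → U) ∧ ¬S = T ∧ T = T
So #1 is true.

#2: In symbols: (((¬S ↔ V) ∨ ¬P) ↔ ¬U) ⊕ ¬R

¬S = ¬F = T
¬S ↔ V = T ↔ F = F
¬P = ¬T = F
(¬S ↔ V) ∨ ¬P = F ∨ F = F
¬U = ¬F = T
((¬S ↔ V) ∨ ¬P) ↔ ¬U = F ↔ T = F
¬R = ¬F = T
(((¬S ↔ V) ∨ ¬P) ↔ ¬U) ⊕ ¬R = F ⊕ T = T
Hence #2 is true.

#3: Formalization: ¬((¬U ↔ ¬R) → (P ⊕ ¬Q))

¬U = ¬F = T
¬R = ¬F = T
¬U ↔ ¬R = T ↔ T = T
¬Q = ¬F = T
P ⊕ ¬Q = T ⊕ T = F
(¬U ↔ ¬R) → (P ⊕ ¬Q) = T → F = F
¬((¬U ↔ ¬R) → (P ⊕ ¬Q)) = ¬F = T
Hence #3 is true.

True statements: 3.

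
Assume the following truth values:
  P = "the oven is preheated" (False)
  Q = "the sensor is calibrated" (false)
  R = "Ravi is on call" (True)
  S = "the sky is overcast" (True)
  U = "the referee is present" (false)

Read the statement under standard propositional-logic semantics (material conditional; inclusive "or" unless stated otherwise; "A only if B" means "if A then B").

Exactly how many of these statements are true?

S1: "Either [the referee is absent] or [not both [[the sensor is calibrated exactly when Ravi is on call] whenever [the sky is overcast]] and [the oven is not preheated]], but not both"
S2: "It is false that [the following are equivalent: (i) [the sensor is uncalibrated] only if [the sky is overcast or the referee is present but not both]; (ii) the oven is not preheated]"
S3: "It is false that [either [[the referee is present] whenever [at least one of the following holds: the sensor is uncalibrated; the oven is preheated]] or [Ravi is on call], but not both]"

0

S1: Formalization: ~U xor ((S -> (Q <-> R)) nand ~P)

~U = ~F = T
Q <-> R = F <-> T = F
S -> (Q <-> R) = T -> F = F
~P = ~F = T
(S -> (Q <-> R)) nand ~P = F nand T = T
~U xor ((S -> (Q <-> R)) nand ~P) = T xor T = F
Hence S1 is false.

S2: This is ~((~Q -> (S xor U)) <-> ~P).

~Q = ~F = T
S xor U = T xor F = T
~Q -> (S xor U) = T -> T = T
~P = ~F = T
(~Q -> (S xor U)) <-> ~P = T <-> T = T
~((~Q -> (S xor U)) <-> ~P) = ~T = F
So S2 is false.

S3: Parsed as ~(((~Q | P) -> U) xor R)

~Q = ~F = T
~Q | P = T | F = T
(~Q | P) -> U = T -> F = F
((~Q | P) -> U) xor R = F xor T = T
~(((~Q | P) -> U) xor R) = ~T = F
Thus S3 is false.

Count: 0.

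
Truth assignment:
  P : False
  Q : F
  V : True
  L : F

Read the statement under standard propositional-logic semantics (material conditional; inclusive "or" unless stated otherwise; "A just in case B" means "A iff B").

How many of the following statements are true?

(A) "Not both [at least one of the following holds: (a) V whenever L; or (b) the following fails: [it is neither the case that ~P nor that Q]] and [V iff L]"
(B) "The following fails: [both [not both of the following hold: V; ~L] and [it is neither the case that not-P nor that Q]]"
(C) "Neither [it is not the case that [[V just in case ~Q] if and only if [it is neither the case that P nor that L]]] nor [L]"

3

(A): This is ((L -> V) | ~(~P nor Q)) nand (V <-> L).

L -> V = F -> T = T
~P = ~F = T
~P nor Q = T nor F = F
~(~P nor Q) = ~F = T
(L -> V) | ~(~P nor Q) = T | T = T
V <-> L = T <-> F = F
((L -> V) | ~(~P nor Q)) nand (V <-> L) = T nand F = T
So (A) is true.

(B): This is ~((V nand ~L) & (~P nor Q)).

~L = ~F = T
V nand ~L = T nand T = F
~P = ~F = T
~P nor Q = T nor F = F
(V nand ~L) & (~P nor Q) = F & F = F
~((V nand ~L) & (~P nor Q)) = ~F = T
Thus (B) is true.

(C): In symbols: ~((V <-> ~Q) <-> (P nor L)) nor L

~Q = ~F = T
V <-> ~Q = T <-> T = T
P nor L = F nor F = T
(V <-> ~Q) <-> (P nor L) = T <-> T = T
~((V <-> ~Q) <-> (P nor L)) = ~T = F
~((V <-> ~Q) <-> (P nor L)) nor L = F nor F = T
Thus (C) is true.

True statements: 3 ((A), (B), (C)).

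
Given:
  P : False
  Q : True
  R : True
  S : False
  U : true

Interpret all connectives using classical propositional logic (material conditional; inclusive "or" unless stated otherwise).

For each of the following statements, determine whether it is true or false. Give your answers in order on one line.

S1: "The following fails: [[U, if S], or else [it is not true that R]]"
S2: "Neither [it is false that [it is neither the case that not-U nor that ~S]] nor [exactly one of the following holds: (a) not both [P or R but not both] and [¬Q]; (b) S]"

S1: Formalization: ¬((S → U) ∨ ¬R)

S → U = F → T = T
¬R = ¬T = F
(S → U) ∨ ¬R = T ∨ F = T
¬((S → U) ∨ ¬R) = ¬T = F
Hence S1 is false.

S2: In symbols: ¬(¬U ↓ ¬S) ↓ (((P ⊕ R) ↑ ¬Q) ⊕ S)

¬U = ¬T = F
¬S = ¬F = T
¬U ↓ ¬S = F ↓ T = F
¬(¬U ↓ ¬S) = ¬F = T
P ⊕ R = F ⊕ T = T
¬Q = ¬T = F
(P ⊕ R) ↑ ¬Q = T ↑ F = T
((P ⊕ R) ↑ ¬Q) ⊕ S = T ⊕ F = T
¬(¬U ↓ ¬S) ↓ (((P ⊕ R) ↑ ¬Q) ⊕ S) = T ↓ T = F
So S2 is false.

S1 false / S2 false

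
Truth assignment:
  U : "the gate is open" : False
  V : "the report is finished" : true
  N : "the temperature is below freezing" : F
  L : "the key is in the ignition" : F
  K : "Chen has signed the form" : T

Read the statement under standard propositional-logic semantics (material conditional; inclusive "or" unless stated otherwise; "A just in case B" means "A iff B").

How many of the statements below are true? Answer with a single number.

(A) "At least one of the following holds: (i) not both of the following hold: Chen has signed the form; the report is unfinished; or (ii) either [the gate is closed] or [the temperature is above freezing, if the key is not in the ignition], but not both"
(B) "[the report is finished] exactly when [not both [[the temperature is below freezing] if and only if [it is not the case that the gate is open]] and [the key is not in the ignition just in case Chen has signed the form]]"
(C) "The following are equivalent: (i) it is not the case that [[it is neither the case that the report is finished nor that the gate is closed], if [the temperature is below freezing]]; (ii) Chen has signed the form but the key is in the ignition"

3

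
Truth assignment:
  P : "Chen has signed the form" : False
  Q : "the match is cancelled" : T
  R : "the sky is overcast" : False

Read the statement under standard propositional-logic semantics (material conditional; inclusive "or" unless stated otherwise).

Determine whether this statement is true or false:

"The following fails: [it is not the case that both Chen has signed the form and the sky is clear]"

False

Parsed as not (P nand not R)

not R = not False = True
P nand not R = False nand True = True
not (P nand not R) = not True = False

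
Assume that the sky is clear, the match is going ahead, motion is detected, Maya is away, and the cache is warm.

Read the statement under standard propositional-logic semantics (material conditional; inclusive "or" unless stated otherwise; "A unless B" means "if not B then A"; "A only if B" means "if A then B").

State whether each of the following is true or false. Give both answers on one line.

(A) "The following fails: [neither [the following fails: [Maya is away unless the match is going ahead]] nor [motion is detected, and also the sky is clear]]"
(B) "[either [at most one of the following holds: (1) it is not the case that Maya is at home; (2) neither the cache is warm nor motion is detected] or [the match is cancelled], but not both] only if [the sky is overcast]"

(A) true / (B) false

Let S = "Maya is at home" (F), Q = "the match is cancelled" (F), R = "motion is detected" (T), P = "the sky is overcast" (F), U = "the cache is warm" (T).

(A): Formalization: ~(~(~S | ~Q) nor (R & ~P))

~S = ~F = T
~Q = ~F = T
~S | ~Q = T | T = T
~(~S | ~Q) = ~T = F
~P = ~F = T
R & ~P = T & T = T
~(~S | ~Q) nor (R & ~P) = F nor T = F
~(~(~S | ~Q) nor (R & ~P)) = ~F = T
So (A) is true.

(B): Parsed as ((~S nand (U nor R)) xor Q) -> P

~S = ~F = T
U nor R = T nor T = F
~S nand (U nor R) = T nand F = T
(~S nand (U nor R)) xor Q = T xor F = T
((~S nand (U nor R)) xor Q) -> P = T -> F = F
Hence (B) is false.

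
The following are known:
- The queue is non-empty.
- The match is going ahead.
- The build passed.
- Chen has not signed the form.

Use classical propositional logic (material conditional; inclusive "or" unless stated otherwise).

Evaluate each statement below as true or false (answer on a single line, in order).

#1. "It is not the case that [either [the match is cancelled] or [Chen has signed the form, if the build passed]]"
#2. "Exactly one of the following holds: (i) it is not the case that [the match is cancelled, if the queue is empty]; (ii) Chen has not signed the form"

Let Q = "the match is cancelled" (False), M = "the build passed" (True), H = "Chen has signed the form" (False), D = "the queue is empty" (False).

#1: Formalization: not (Q or (M -> H))

M -> H = True -> False = False
Q or (M -> H) = False or False = False
not (Q or (M -> H)) = not False = True
Thus #1 is true.

#2: Parsed as not (D -> Q) xor not H

D -> Q = False -> False = True
not (D -> Q) = not True = False
not H = not False = True
not (D -> Q) xor not H = False xor True = True
Hence #2 is true.

#1 True; #2 True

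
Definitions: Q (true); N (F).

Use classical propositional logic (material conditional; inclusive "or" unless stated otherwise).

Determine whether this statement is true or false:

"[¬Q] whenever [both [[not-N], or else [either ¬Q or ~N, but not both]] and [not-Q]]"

This is ((not N or (not Q xor not N)) and not Q) -> not Q.

not N = not False = True
not Q = not True = False
not N = not False = True
not Q xor not N = False xor True = True
not N or (not Q xor not N) = True or True = True
not Q = not True = False
(not N or (not Q xor not N)) and not Q = True and False = False
not Q = not True = False
((not N or (not Q xor not N)) and not Q) -> not Q = False -> False = True

True.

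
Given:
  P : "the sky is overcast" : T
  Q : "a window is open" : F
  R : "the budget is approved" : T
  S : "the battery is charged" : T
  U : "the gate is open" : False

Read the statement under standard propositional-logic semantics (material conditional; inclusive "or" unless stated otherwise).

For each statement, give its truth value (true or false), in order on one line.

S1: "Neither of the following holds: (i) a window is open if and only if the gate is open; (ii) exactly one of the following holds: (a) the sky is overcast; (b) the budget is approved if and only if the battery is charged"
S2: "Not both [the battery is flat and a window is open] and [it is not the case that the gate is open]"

S1 F, S2 T

S1: This is (Q <-> U) nor (P xor (R <-> S)).

Q <-> U = F <-> F = T
R <-> S = T <-> T = T
P xor (R <-> S) = T xor T = F
(Q <-> U) nor (P xor (R <-> S)) = T nor F = F
Hence S1 is false.

S2: In symbols: (~S & Q) nand ~U

~S = ~T = F
~S & Q = F & F = F
~U = ~F = T
(~S & Q) nand ~U = F nand T = T
Hence S2 is true.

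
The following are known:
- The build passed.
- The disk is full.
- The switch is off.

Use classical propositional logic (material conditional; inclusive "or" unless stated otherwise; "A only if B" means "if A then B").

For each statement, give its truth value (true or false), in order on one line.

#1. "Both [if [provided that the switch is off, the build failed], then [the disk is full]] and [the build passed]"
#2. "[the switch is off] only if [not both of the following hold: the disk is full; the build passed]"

Let S = "the switch is on" (False), G = "the build passed" (True), R = "the disk is full" (True).

#1: In symbols: ((not S -> not G) -> R) and G

not S = not False = True
not G = not True = False
not S -> not G = True -> False = False
(not S -> not G) -> R = False -> True = True
((not S -> not G) -> R) and G = True and True = True
So #1 is true.

#2: Parsed as not S -> (R nand G)

not S = not False = True
R nand G = True nand True = False
not S -> (R nand G) = True -> False = False
Hence #2 is false.

#1 true / #2 false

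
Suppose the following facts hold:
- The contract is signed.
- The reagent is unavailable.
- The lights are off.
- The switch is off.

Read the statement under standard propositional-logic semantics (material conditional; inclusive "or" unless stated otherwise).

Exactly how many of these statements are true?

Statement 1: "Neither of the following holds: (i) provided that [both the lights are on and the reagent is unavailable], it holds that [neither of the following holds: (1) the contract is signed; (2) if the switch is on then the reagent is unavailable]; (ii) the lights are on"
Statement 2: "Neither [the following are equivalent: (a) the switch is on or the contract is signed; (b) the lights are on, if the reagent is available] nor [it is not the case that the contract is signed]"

Let R = "the lights are on" (F), Q = "the reagent is available" (F), P = "the contract is signed" (T), S = "the switch is on" (F).

Statement 1: In symbols: ((R & ~Q) -> (P nor (S -> ~Q))) nor R

~Q = ~F = T
R & ~Q = F & T = F
~Q = ~F = T
S -> ~Q = F -> T = T
P nor (S -> ~Q) = T nor T = F
(R & ~Q) -> (P nor (S -> ~Q)) = F -> F = T
((R & ~Q) -> (P nor (S -> ~Q))) nor R = T nor F = F
So Statement 1 is false.

Statement 2: Parsed as ((S | P) <-> (Q -> R)) nor ~P

S | P = F | T = T
Q -> R = F -> F = T
(S | P) <-> (Q -> R) = T <-> T = T
~P = ~T = F
((S | P) <-> (Q -> R)) nor ~P = T nor F = F
Thus Statement 2 is false.

0 of the 2 statements are true (none).

0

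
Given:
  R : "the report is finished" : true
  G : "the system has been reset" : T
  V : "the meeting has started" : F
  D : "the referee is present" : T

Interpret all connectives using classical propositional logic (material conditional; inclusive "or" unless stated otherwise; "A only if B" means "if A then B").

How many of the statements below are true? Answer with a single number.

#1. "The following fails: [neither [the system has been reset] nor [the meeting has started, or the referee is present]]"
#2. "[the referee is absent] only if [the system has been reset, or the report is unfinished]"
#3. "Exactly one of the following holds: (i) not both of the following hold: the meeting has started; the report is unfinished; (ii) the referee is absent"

3

#1: Parsed as not (G nor (V or D))

V or D = False or True = True
G nor (V or D) = True nor True = False
not (G nor (V or D)) = not False = True
Hence #1 is true.

#2: Parsed as not D -> (G or not R)

not D = not True = False
not R = not True = False
G or not R = True or False = True
not D -> (G or not R) = False -> True = True
So #2 is true.

#3: Formalization: (V nand not R) xor not D

not R = not True = False
V nand not R = False nand False = True
not D = not True = False
(V nand not R) xor not D = True xor False = True
Hence #3 is true.

Count: 3.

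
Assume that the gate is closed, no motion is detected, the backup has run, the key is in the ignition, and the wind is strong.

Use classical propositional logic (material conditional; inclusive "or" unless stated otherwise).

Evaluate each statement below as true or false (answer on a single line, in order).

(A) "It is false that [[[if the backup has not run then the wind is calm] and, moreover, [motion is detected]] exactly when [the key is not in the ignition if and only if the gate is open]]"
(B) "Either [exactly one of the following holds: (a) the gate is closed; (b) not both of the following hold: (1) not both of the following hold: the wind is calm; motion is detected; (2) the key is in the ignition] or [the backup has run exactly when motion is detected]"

Let N = "the backup has run" (T), H = "the wind is strong" (T), D = "motion is detected" (F), S = "the key is in the ignition" (T), W = "the gate is open" (F).

(A): Formalization: ~(((~N -> ~H) & D) <-> (~S <-> W))

~N = ~T = F
~H = ~T = F
~N -> ~H = F -> F = T
(~N -> ~H) & D = T & F = F
~S = ~T = F
~S <-> W = F <-> F = T
((~N -> ~H) & D) <-> (~S <-> W) = F <-> T = F
~(((~N -> ~H) & D) <-> (~S <-> W)) = ~F = T
Thus (A) is true.

(B): This is (~W xor ((~H nand D) nand S)) | (N <-> D).

~W = ~F = T
~H = ~T = F
~H nand D = F nand F = T
(~H nand D) nand S = T nand T = F
~W xor ((~H nand D) nand S) = T xor F = T
N <-> D = T <-> F = F
(~W xor ((~H nand D) nand S)) | (N <-> D) = T | F = T
So (B) is true.

(A) T / (B) T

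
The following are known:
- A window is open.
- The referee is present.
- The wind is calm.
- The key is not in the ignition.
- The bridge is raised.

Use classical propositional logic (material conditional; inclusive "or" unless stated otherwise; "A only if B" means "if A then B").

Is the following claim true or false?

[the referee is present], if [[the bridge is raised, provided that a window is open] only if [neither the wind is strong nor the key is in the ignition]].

True.

Let V = "a window is open" (T), G = "the bridge is raised" (T), N = "the wind is strong" (F), R = "the key is in the ignition" (F), W = "the referee is present" (T).
This is ((V → G) → (N ↓ R)) → W.

V → G = T → T = T
N ↓ R = F ↓ F = T
(V → G) → (N ↓ R) = T → T = T
((V → G) → (N ↓ R)) → W = T → T = T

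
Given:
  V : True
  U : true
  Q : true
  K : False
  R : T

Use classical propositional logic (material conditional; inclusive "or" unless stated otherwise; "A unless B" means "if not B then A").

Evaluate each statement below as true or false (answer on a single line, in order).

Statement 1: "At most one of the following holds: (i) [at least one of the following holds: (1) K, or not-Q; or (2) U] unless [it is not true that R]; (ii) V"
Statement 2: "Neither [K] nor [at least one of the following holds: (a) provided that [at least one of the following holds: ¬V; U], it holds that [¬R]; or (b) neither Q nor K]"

Statement 1: Formalization: (((K or not Q) or U) or not R) nand V

not Q = not True = False
K or not Q = False or False = False
(K or not Q) or U = False or True = True
not R = not True = False
((K or not Q) or U) or not R = True or False = True
(((K or not Q) or U) or not R) nand V = True nand True = False
Hence Statement 1 is false.

Statement 2: Parsed as K nor (((not V or U) -> not R) or (Q nor K))

not V = not True = False
not V or U = False or True = True
not R = not True = False
(not V or U) -> not R = True -> False = False
Q nor K = True nor False = False
((not V or U) -> not R) or (Q nor K) = False or False = False
K nor (((not V or U) -> not R) or (Q nor K)) = False nor False = True
So Statement 2 is true.

Statement 1 False, Statement 2 True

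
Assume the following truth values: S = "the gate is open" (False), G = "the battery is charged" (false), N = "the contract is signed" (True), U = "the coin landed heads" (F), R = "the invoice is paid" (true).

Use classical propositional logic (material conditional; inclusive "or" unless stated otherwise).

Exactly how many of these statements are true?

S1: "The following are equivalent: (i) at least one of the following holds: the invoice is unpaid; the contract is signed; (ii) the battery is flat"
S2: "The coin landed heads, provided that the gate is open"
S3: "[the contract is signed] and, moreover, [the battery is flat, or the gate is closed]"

S1: In symbols: (~R | N) <-> ~G

~R = ~T = F
~R | N = F | T = T
~G = ~F = T
(~R | N) <-> ~G = T <-> T = T
So S1 is true.

S2: Parsed as S -> U

S -> U = F -> F = T
Hence S2 is true.

S3: Parsed as N & (~G | ~S)

~G = ~F = T
~S = ~F = T
~G | ~S = T | T = T
N & (~G | ~S) = T & T = T
Thus S3 is true.

3 of the 3 statements are true (S1, S2, S3).

3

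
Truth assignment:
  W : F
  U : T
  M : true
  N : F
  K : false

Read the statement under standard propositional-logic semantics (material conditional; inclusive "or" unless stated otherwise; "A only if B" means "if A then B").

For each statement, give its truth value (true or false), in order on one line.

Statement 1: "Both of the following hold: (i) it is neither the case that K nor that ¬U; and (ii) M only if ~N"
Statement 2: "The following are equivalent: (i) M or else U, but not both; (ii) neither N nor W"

Statement 1 true / Statement 2 false

Statement 1: Parsed as (K nor ~U) & (M -> ~N)

~U = ~T = F
K nor ~U = F nor F = T
~N = ~F = T
M -> ~N = T -> T = T
(K nor ~U) & (M -> ~N) = T & T = T
Thus Statement 1 is true.

Statement 2: This is (M xor U) <-> (N nor W).

M xor U = T xor T = F
N nor W = F nor F = T
(M xor U) <-> (N nor W) = F <-> T = F
Hence Statement 2 is false.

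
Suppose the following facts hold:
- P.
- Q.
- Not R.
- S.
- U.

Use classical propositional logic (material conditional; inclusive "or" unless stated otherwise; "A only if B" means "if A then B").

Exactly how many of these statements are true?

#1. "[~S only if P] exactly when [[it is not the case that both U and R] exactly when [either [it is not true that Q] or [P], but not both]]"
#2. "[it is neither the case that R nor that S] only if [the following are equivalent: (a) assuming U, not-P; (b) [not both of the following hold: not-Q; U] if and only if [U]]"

#1: In symbols: (not S -> P) iff ((U nand R) iff (not Q xor P))

not S = not True = False
not S -> P = False -> True = True
U nand R = True nand False = True
not Q = not True = False
not Q xor P = False xor True = True
(U nand R) iff (not Q xor P) = True iff True = True
(not S -> P) iff ((U nand R) iff (not Q xor P)) = True iff True = True
So #1 is true.

#2: Parsed as (R nor S) -> ((U -> not P) iff ((not Q nand U) iff U))

R nor S = False nor True = False
not P = not True = False
U -> not P = True -> False = False
not Q = not True = False
not Q nand U = False nand True = True
(not Q nand U) iff U = True iff True = True
(U -> not P) iff ((not Q nand U) iff U) = False iff True = False
(R nor S) -> ((U -> not P) iff ((not Q nand U) iff U)) = False -> False = True
Thus #2 is true.

True statements: 2.

2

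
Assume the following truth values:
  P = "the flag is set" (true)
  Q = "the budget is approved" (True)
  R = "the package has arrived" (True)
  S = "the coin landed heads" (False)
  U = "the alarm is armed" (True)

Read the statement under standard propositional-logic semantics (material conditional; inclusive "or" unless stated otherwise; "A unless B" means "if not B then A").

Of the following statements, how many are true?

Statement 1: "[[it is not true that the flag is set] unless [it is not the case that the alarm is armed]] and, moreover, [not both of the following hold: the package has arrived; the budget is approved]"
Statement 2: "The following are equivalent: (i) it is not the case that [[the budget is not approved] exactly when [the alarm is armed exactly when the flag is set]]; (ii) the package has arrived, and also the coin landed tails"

1

Statement 1: This is (~P | ~U) & (R nand Q).

~P = ~T = F
~U = ~T = F
~P | ~U = F | F = F
R nand Q = T nand T = F
(~P | ~U) & (R nand Q) = F & F = F
Hence Statement 1 is false.

Statement 2: In symbols: ~(~Q <-> (U <-> P)) <-> (R & ~S)

~Q = ~T = F
U <-> P = T <-> T = T
~Q <-> (U <-> P) = F <-> T = F
~(~Q <-> (U <-> P)) = ~F = T
~S = ~F = T
R & ~S = T & T = T
~(~Q <-> (U <-> P)) <-> (R & ~S) = T <-> T = T
Hence Statement 2 is true.

True statements: 1.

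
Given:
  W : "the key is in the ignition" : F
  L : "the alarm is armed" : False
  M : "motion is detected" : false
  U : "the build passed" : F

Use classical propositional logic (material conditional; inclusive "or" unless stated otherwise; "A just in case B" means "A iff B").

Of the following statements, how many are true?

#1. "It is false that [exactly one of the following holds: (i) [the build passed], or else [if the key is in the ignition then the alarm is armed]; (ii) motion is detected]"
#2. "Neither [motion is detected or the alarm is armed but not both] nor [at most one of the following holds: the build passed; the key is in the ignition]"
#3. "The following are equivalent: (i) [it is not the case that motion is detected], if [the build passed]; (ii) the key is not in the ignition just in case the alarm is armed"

0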